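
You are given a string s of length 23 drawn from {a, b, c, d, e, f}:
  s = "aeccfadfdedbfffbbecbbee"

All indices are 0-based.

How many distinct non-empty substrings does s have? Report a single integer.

254

sorted suffixes:
  #0 SA[0]=5  'adfdedbfffbbecbbee'
  #1 SA[1]=0  'aeccfadfdedbfffbbecbbee'
  #2 SA[2]=15  'bbecbbee'
  #3 SA[3]=19  'bbee'
  #4 SA[4]=16  'becbbee'
  #5 SA[5]=20  'bee'
  #6 SA[6]=11  'bfffbbecbbee'
  #7 SA[7]=18  'cbbee'
  #8 SA[8]=2  'ccfadfdedbfffbbecbbee'
  #9 SA[9]=3  'cfadfdedbfffbbecbbee'
  #10 SA[10]=10  'dbfffbbecbbee'
  #11 SA[11]=8  'dedbfffbbecbbee'
  #12 SA[12]=6  'dfdedbfffbbecbbee'
  #13 SA[13]=22  'e'
  #14 SA[14]=17  'ecbbee'
  #15 SA[15]=1  'eccfadfdedbfffbbecbbee'
  #16 SA[16]=9  'edbfffbbecbbee'
  #17 SA[17]=21  'ee'
  #18 SA[18]=4  'fadfdedbfffbbecbbee'
  #19 SA[19]=14  'fbbecbbee'
  #20 SA[20]=7  'fdedbfffbbecbbee'
  #21 SA[21]=13  'ffbbecbbee'
  #22 SA[22]=12  'fffbbecbbee'

SA = [5, 0, 15, 19, 16, 20, 11, 18, 2, 3, 10, 8, 6, 22, 17, 1, 9, 21, 4, 14, 7, 13, 12]
[i] adj suffixes → lcp
  [1] 5/0 → 1 ('a')
  [2] 0/15 → 0 ('')
  [3] 15/19 → 3 ('bbe')
  [4] 19/16 → 1 ('b')
  [5] 16/20 → 2 ('be')
  [6] 20/11 → 1 ('b')
  [7] 11/18 → 0 ('')
  [8] 18/2 → 1 ('c')
  [9] 2/3 → 1 ('c')
  [10] 3/10 → 0 ('')
  [11] 10/8 → 1 ('d')
  [12] 8/6 → 1 ('d')
  [13] 6/22 → 0 ('')
  [14] 22/17 → 1 ('e')
  [15] 17/1 → 2 ('ec')
  [16] 1/9 → 1 ('e')
  [17] 9/21 → 1 ('e')
  [18] 21/4 → 0 ('')
  [19] 4/14 → 1 ('f')
  [20] 14/7 → 1 ('f')
  [21] 7/13 → 1 ('f')
  [22] 13/12 → 2 ('ff')

n(n+1)/2 = 23·24/2 = 276
Σ LCP = 0 + 1 + 0 + 3 + 1 + 2 + 1 + 0 + 1 + 1 + 0 + 1 + 1 + 0 + 1 + 2 + 1 + 1 + 0 + 1 + 1 + 1 + 2 = 22
distinct = 276 − 22 = 254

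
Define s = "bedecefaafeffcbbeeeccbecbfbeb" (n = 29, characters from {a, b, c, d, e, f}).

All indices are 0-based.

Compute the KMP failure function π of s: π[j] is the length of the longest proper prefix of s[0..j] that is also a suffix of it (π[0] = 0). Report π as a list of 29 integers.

[0, 0, 0, 0, 0, 0, 0, 0, 0, 0, 0, 0, 0, 0, 1, 1, 2, 0, 0, 0, 0, 1, 2, 0, 1, 0, 1, 2, 1]

π[0] = 0
j=1 s[j]='e': π[1]=0 (border '')
j=2 s[j]='d': π[2]=0 (border '')
j=3 s[j]='e': π[3]=0 (border '')
j=4 s[j]='c': π[4]=0 (border '')
j=5 s[j]='e': π[5]=0 (border '')
j=6 s[j]='f': π[6]=0 (border '')
j=7 s[j]='a': π[7]=0 (border '')
j=8 s[j]='a': π[8]=0 (border '')
j=9 s[j]='f': π[9]=0 (border '')
j=10 s[j]='e': π[10]=0 (border '')
j=11 s[j]='f': π[11]=0 (border '')
j=12 s[j]='f': π[12]=0 (border '')
j=13 s[j]='c': π[13]=0 (border '')
j=14 s[j]='b': π[14]=1 (border 'b')
j=15 s[j]='b': k: 1→0; π[15]=1 (border 'b')
j=16 s[j]='e': π[16]=2 (border 'be')
j=17 s[j]='e': k: 2→0; π[17]=0 (border '')
j=18 s[j]='e': π[18]=0 (border '')
j=19 s[j]='c': π[19]=0 (border '')
j=20 s[j]='c': π[20]=0 (border '')
j=21 s[j]='b': π[21]=1 (border 'b')
j=22 s[j]='e': π[22]=2 (border 'be')
j=23 s[j]='c': k: 2→0; π[23]=0 (border '')
j=24 s[j]='b': π[24]=1 (border 'b')
j=25 s[j]='f': k: 1→0; π[25]=0 (border '')
j=26 s[j]='b': π[26]=1 (border 'b')
j=27 s[j]='e': π[27]=2 (border 'be')
j=28 s[j]='b': k: 2→0; π[28]=1 (border 'b')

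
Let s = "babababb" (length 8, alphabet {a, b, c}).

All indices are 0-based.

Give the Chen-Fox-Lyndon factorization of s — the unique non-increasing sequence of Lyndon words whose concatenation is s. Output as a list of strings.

["b", "abababb"]

emit factor 1: 'b' (i=0, period=1)
emit factor 2: 'abababb' (i=1, period=7)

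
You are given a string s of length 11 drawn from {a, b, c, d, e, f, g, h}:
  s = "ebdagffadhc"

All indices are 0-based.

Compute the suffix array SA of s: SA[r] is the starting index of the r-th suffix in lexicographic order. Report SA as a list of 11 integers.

[7, 3, 1, 10, 2, 8, 0, 6, 5, 4, 9]

rank | idx | suffix
   0 |   7 | adhc
   1 |   3 | agffadhc
   2 |   1 | bdagffadhc
   3 |  10 | c
   4 |   2 | dagffadhc
   5 |   8 | dhc
   6 |   0 | ebdagffadhc
   7 |   6 | fadhc
   8 |   5 | ffadhc
   9 |   4 | gffadhc
  10 |   9 | hc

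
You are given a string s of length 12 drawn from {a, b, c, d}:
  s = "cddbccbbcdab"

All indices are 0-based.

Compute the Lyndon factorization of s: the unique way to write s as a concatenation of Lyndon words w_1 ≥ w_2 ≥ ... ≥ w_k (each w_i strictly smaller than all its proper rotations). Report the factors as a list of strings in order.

["cdd", "bcc", "bbcd", "ab"]

emit factor 1: 'cdd' (i=0, period=3)
emit factor 2: 'bcc' (i=3, period=3)
emit factor 3: 'bbcd' (i=6, period=4)
emit factor 4: 'ab' (i=10, period=2)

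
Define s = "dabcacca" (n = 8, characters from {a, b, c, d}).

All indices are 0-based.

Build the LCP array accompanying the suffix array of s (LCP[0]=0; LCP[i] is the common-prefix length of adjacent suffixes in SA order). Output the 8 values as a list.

sorted suffixes:
  #0 SA[0]=7  'a'
  #1 SA[1]=1  'abcacca'
  #2 SA[2]=4  'acca'
  #3 SA[3]=2  'bcacca'
  #4 SA[4]=6  'ca'
  #5 SA[5]=3  'cacca'
  #6 SA[6]=5  'cca'
  #7 SA[7]=0  'dabcacca'

SA = [7, 1, 4, 2, 6, 3, 5, 0]
[i] adj suffixes → lcp
  [1] 7/1 → 1 ('a')
  [2] 1/4 → 1 ('a')
  [3] 4/2 → 0 ('')
  [4] 2/6 → 0 ('')
  [5] 6/3 → 2 ('ca')
  [6] 3/5 → 1 ('c')
  [7] 5/0 → 0 ('')

[0, 1, 1, 0, 0, 2, 1, 0]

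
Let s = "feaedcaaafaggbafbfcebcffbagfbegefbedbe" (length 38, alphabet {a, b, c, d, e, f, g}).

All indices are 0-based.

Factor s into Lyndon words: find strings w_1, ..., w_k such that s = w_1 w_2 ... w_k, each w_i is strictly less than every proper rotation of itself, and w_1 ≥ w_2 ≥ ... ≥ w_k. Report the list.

["f", "e", "aedc", "aaafaggbafbfcebcffbagfbegefbedbe"]

emit factor 1: 'f' (i=0, period=1)
emit factor 2: 'e' (i=1, period=1)
emit factor 3: 'aedc' (i=2, period=4)
emit factor 4: 'aaafaggbafbfcebcffbagfbegefbedbe' (i=6, period=32)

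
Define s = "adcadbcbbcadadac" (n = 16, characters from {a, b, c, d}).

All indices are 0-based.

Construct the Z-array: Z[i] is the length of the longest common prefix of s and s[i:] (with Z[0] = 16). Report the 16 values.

[16, 0, 0, 2, 0, 0, 0, 0, 0, 0, 2, 0, 2, 0, 1, 0]

Z[0]=16
i=1: fresh scan; Z[1]=0
i=2: fresh scan; Z[2]=0
i=3: fresh scan; Z[3]=2 grow→box=[3,5)
i=4: min(r-i=1, Z[1]=0)=0; Z[4]=0
i=5: fresh scan; Z[5]=0
i=6: fresh scan; Z[6]=0
i=7: fresh scan; Z[7]=0
i=8: fresh scan; Z[8]=0
i=9: fresh scan; Z[9]=0
i=10: fresh scan; Z[10]=2 grow→box=[10,12)
i=11: min(r-i=1, Z[1]=0)=0; Z[11]=0
i=12: fresh scan; Z[12]=2 grow→box=[12,14)
i=13: min(r-i=1, Z[1]=0)=0; Z[13]=0
i=14: fresh scan; Z[14]=1 grow→box=[14,15)
i=15: fresh scan; Z[15]=0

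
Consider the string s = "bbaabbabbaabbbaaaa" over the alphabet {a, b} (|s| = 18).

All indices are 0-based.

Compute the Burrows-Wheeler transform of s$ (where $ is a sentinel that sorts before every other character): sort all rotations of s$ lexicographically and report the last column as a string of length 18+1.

rank  rotation             last
    0  $bbaabbabbaabbbaaaa  a
    1  a$bbaabbabbaabbbaaa  a
    2  aa$bbaabbabbaabbbaa  a
    3  aaa$bbaabbabbaabbba  a
    4  aaaa$bbaabbabbaabbb  b
    5  aabbabbaabbbaaaa$bb  b
    6  aabbbaaaa$bbaabbabb  b
    7  abbaabbbaaaa$bbaabb  b
    8  abbabbaabbbaaaa$bba  a
    9  abbbaaaa$bbaabbabba  a
   10  baaaa$bbaabbabbaabb  b
   11  baabbabbaabbbaaaa$b  b
   12  baabbbaaaa$bbaabbab  b
   13  babbaabbbaaaa$bbaab  b
   14  bbaaaa$bbaabbabbaab  b
   15  bbaabbabbaabbbaaaa$  $
   16  bbaabbbaaaa$bbaabba  a
   17  bbabbaabbbaaaa$bbaa  a
   18  bbbaaaa$bbaabbabbaa  a

aaaabbbbaabbbbb$aaa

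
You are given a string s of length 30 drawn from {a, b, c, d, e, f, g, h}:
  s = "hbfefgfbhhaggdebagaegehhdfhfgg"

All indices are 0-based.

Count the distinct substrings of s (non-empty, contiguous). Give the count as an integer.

438

rank | idx | suffix
   0 |  18 | aegehhdfhfgg
   1 |  16 | agaegehhdfhfgg
   2 |  10 | aggdebagaegehhdfhfgg
   3 |  15 | bagaegehhdfhfgg
   4 |   1 | bfefgfbhhaggdebagaegehhdfhfgg
   5 |   7 | bhhaggdebagaegehhdfhfgg
   6 |  13 | debagaegehhdfhfgg
   7 |  24 | dfhfgg
   8 |  14 | ebagaegehhdfhfgg
   9 |   3 | efgfbhhaggdebagaegehhdfhfgg
  10 |  19 | egehhdfhfgg
  11 |  21 | ehhdfhfgg
  12 |   6 | fbhhaggdebagaegehhdfhfgg
  13 |   2 | fefgfbhhaggdebagaegehhdfhfgg
  14 |   4 | fgfbhhaggdebagaegehhdfhfgg
  15 |  27 | fgg
  16 |  25 | fhfgg
  17 |  29 | g
  18 |  17 | gaegehhdfhfgg
  19 |  12 | gdebagaegehhdfhfgg
  20 |  20 | gehhdfhfgg
  21 |   5 | gfbhhaggdebagaegehhdfhfgg
  22 |  28 | gg
  23 |  11 | ggdebagaegehhdfhfgg
  24 |   9 | haggdebagaegehhdfhfgg
  25 |   0 | hbfefgfbhhaggdebagaegehhdfhfgg
  26 |  23 | hdfhfgg
  27 |  26 | hfgg
  28 |   8 | hhaggdebagaegehhdfhfgg
  29 |  22 | hhdfhfgg

SA = [18, 16, 10, 15, 1, 7, 13, 24, 14, 3, 19, 21, 6, 2, 4, 27, 25, 29, 17, 12, 20, 5, 28, 11, 9, 0, 23, 26, 8, 22]
rank  pair      lcp
   1  s[18:],s[16:]  1  'a'
   2  s[16:],s[10:]  2  'ag'
   3  s[10:],s[15:]  0  ''
   4  s[15:],s[1:]  1  'b'
   5  s[1:],s[7:]  1  'b'
   6  s[7:],s[13:]  0  ''
   7  s[13:],s[24:]  1  'd'
   8  s[24:],s[14:]  0  ''
   9  s[14:],s[3:]  1  'e'
  10  s[3:],s[19:]  1  'e'
  11  s[19:],s[21:]  1  'e'
  12  s[21:],s[6:]  0  ''
  13  s[6:],s[2:]  1  'f'
  14  s[2:],s[4:]  1  'f'
  15  s[4:],s[27:]  2  'fg'
  16  s[27:],s[25:]  1  'f'
  17  s[25:],s[29:]  0  ''
  18  s[29:],s[17:]  1  'g'
  19  s[17:],s[12:]  1  'g'
  20  s[12:],s[20:]  1  'g'
  21  s[20:],s[5:]  1  'g'
  22  s[5:],s[28:]  1  'g'
  23  s[28:],s[11:]  2  'gg'
  24  s[11:],s[9:]  0  ''
  25  s[9:],s[0:]  1  'h'
  26  s[0:],s[23:]  1  'h'
  27  s[23:],s[26:]  1  'h'
  28  s[26:],s[8:]  1  'h'
  29  s[8:],s[22:]  2  'hh'

n(n+1)/2 = 30·31/2 = 465
Σ LCP = 0 + 1 + 2 + 0 + 1 + 1 + 0 + 1 + 0 + 1 + 1 + 1 + 0 + 1 + 1 + 2 + 1 + 0 + 1 + 1 + 1 + 1 + 1 + 2 + 0 + 1 + 1 + 1 + 1 + 2 = 27
distinct = 465 − 27 = 438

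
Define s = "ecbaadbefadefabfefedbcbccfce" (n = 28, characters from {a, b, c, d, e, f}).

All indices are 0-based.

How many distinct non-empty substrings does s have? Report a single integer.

375

sorted suffixes:
  #0 SA[0]=3  'aadbefadefabfefedbcbccfce'
  #1 SA[1]=13  'abfefedbcbccfce'
  #2 SA[2]=4  'adbefadefabfefedbcbccfce'
  #3 SA[3]=9  'adefabfefedbcbccfce'
  #4 SA[4]=2  'baadbefadefabfefedbcbccfce'
  #5 SA[5]=20  'bcbccfce'
  #6 SA[6]=22  'bccfce'
  #7 SA[7]=6  'befadefabfefedbcbccfce'
  #8 SA[8]=14  'bfefedbcbccfce'
  #9 SA[9]=1  'cbaadbefadefabfefedbcbccfce'
  #10 SA[10]=21  'cbccfce'
  #11 SA[11]=23  'ccfce'
  #12 SA[12]=26  'ce'
  #13 SA[13]=24  'cfce'
  #14 SA[14]=19  'dbcbccfce'
  #15 SA[15]=5  'dbefadefabfefedbcbccfce'
  #16 SA[16]=10  'defabfefedbcbccfce'
  #17 SA[17]=27  'e'
  #18 SA[18]=0  'ecbaadbefadefabfefedbcbccfce'
  #19 SA[19]=18  'edbcbccfce'
  #20 SA[20]=11  'efabfefedbcbccfce'
  #21 SA[21]=7  'efadefabfefedbcbccfce'
  #22 SA[22]=16  'efedbcbccfce'
  #23 SA[23]=12  'fabfefedbcbccfce'
  #24 SA[24]=8  'fadefabfefedbcbccfce'
  #25 SA[25]=25  'fce'
  #26 SA[26]=17  'fedbcbccfce'
  #27 SA[27]=15  'fefedbcbccfce'

SA = [3, 13, 4, 9, 2, 20, 22, 6, 14, 1, 21, 23, 26, 24, 19, 5, 10, 27, 0, 18, 11, 7, 16, 12, 8, 25, 17, 15]
[i] adj suffixes → lcp
  [1] 3/13 → 1 ('a')
  [2] 13/4 → 1 ('a')
  [3] 4/9 → 2 ('ad')
  [4] 9/2 → 0 ('')
  [5] 2/20 → 1 ('b')
  [6] 20/22 → 2 ('bc')
  [7] 22/6 → 1 ('b')
  [8] 6/14 → 1 ('b')
  [9] 14/1 → 0 ('')
  [10] 1/21 → 2 ('cb')
  [11] 21/23 → 1 ('c')
  [12] 23/26 → 1 ('c')
  [13] 26/24 → 1 ('c')
  [14] 24/19 → 0 ('')
  [15] 19/5 → 2 ('db')
  [16] 5/10 → 1 ('d')
  [17] 10/27 → 0 ('')
  [18] 27/0 → 1 ('e')
  [19] 0/18 → 1 ('e')
  [20] 18/11 → 1 ('e')
  [21] 11/7 → 3 ('efa')
  [22] 7/16 → 2 ('ef')
  [23] 16/12 → 0 ('')
  [24] 12/8 → 2 ('fa')
  [25] 8/25 → 1 ('f')
  [26] 25/17 → 1 ('f')
  [27] 17/15 → 2 ('fe')

n(n+1)/2 = 28·29/2 = 406
Σ LCP = 0 + 1 + 1 + 2 + 0 + 1 + 2 + 1 + 1 + 0 + 2 + 1 + 1 + 1 + 0 + 2 + 1 + 0 + 1 + 1 + 1 + 3 + 2 + 0 + 2 + 1 + 1 + 2 = 31
distinct = 406 − 31 = 375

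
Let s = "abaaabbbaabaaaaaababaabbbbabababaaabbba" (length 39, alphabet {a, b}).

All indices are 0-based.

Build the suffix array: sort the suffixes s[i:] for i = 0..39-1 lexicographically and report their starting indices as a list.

sorted suffixes:
  #0 SA[0]=38  'a'
  #1 SA[1]=11  'aaaaaababaabbbbabababaaabbba'
  #2 SA[2]=12  'aaaaababaabbbbabababaaabbba'
  #3 SA[3]=13  'aaaababaabbbbabababaaabbba'
  #4 SA[4]=14  'aaababaabbbbabababaaabbba'
  #5 SA[5]=32  'aaabbba'
  #6 SA[6]=2  'aaabbbaabaaaaaababaabbbbabababaaabbba'
  #7 SA[7]=8  'aabaaaaaababaabbbbabababaaabbba'
  #8 SA[8]=15  'aababaabbbbabababaaabbba'
  #9 SA[9]=33  'aabbba'
  #10 SA[10]=3  'aabbbaabaaaaaababaabbbbabababaaabbba'
  #11 SA[11]=20  'aabbbbabababaaabbba'
  #12 SA[12]=9  'abaaaaaababaabbbbabababaaabbba'
  #13 SA[13]=30  'abaaabbba'
  #14 SA[14]=0  'abaaabbbaabaaaaaababaabbbbabababaaabbba'
  #15 SA[15]=18  'abaabbbbabababaaabbba'
  #16 SA[16]=28  'ababaaabbba'
  #17 SA[17]=16  'ababaabbbbabababaaabbba'
  #18 SA[18]=26  'abababaaabbba'
  #19 SA[19]=34  'abbba'
  #20 SA[20]=4  'abbbaabaaaaaababaabbbbabababaaabbba'
  #21 SA[21]=21  'abbbbabababaaabbba'
  #22 SA[22]=37  'ba'
  #23 SA[23]=10  'baaaaaababaabbbbabababaaabbba'
  #24 SA[24]=31  'baaabbba'
  #25 SA[25]=1  'baaabbbaabaaaaaababaabbbbabababaaabbba'
  #26 SA[26]=7  'baabaaaaaababaabbbbabababaaabbba'
  #27 SA[27]=19  'baabbbbabababaaabbba'
  #28 SA[28]=29  'babaaabbba'
  #29 SA[29]=17  'babaabbbbabababaaabbba'
  #30 SA[30]=27  'bababaaabbba'
  #31 SA[31]=25  'babababaaabbba'
  #32 SA[32]=36  'bba'
  #33 SA[33]=6  'bbaabaaaaaababaabbbbabababaaabbba'
  #34 SA[34]=24  'bbabababaaabbba'
  #35 SA[35]=35  'bbba'
  #36 SA[36]=5  'bbbaabaaaaaababaabbbbabababaaabbba'
  #37 SA[37]=23  'bbbabababaaabbba'
  #38 SA[38]=22  'bbbbabababaaabbba'

[38, 11, 12, 13, 14, 32, 2, 8, 15, 33, 3, 20, 9, 30, 0, 18, 28, 16, 26, 34, 4, 21, 37, 10, 31, 1, 7, 19, 29, 17, 27, 25, 36, 6, 24, 35, 5, 23, 22]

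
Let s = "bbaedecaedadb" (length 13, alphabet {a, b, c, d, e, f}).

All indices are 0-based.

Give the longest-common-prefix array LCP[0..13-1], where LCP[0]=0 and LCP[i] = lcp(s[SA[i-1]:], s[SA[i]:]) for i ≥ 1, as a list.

[0, 1, 3, 0, 1, 1, 0, 0, 1, 1, 0, 1, 2]

rank | idx | suffix
   0 |  10 | adb
   1 |   7 | aedadb
   2 |   2 | aedecaedadb
   3 |  12 | b
   4 |   1 | baedecaedadb
   5 |   0 | bbaedecaedadb
   6 |   6 | caedadb
   7 |   9 | dadb
   8 |  11 | db
   9 |   4 | decaedadb
  10 |   5 | ecaedadb
  11 |   8 | edadb
  12 |   3 | edecaedadb

SA = [10, 7, 2, 12, 1, 0, 6, 9, 11, 4, 5, 8, 3]
[i] adj suffixes → lcp
  [1] 10/7 → 1 ('a')
  [2] 7/2 → 3 ('aed')
  [3] 2/12 → 0 ('')
  [4] 12/1 → 1 ('b')
  [5] 1/0 → 1 ('b')
  [6] 0/6 → 0 ('')
  [7] 6/9 → 0 ('')
  [8] 9/11 → 1 ('d')
  [9] 11/4 → 1 ('d')
  [10] 4/5 → 0 ('')
  [11] 5/8 → 1 ('e')
  [12] 8/3 → 2 ('ed')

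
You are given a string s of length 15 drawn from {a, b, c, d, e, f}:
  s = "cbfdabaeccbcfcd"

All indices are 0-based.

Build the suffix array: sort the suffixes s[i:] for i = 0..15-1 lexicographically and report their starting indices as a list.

rank→(start, suffix):
  0 → (4, 'abaeccbcfcd')
  1 → (6, 'aeccbcfcd')
  2 → (5, 'baeccbcfcd')
  3 → (10, 'bcfcd')
  4 → (1, 'bfdabaeccbcfcd')
  5 → (9, 'cbcfcd')
  6 → (0, 'cbfdabaeccbcfcd')
  7 → (8, 'ccbcfcd')
  8 → (13, 'cd')
  9 → (11, 'cfcd')
  10 → (14, 'd')
  11 → (3, 'dabaeccbcfcd')
  12 → (7, 'eccbcfcd')
  13 → (12, 'fcd')
  14 → (2, 'fdabaeccbcfcd')

[4, 6, 5, 10, 1, 9, 0, 8, 13, 11, 14, 3, 7, 12, 2]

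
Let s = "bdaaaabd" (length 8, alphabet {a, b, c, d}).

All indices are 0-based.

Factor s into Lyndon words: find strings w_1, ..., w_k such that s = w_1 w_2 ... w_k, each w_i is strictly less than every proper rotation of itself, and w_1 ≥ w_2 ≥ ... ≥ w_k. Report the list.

emit factor 1: 'bd' (i=0, period=2)
emit factor 2: 'aaaabd' (i=2, period=6)

["bd", "aaaabd"]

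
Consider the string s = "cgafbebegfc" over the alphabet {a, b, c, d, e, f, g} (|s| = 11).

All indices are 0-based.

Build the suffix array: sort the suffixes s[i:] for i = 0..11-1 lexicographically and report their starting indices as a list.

sorted suffixes:
  #0 SA[0]=2  'afbebegfc'
  #1 SA[1]=4  'bebegfc'
  #2 SA[2]=6  'begfc'
  #3 SA[3]=10  'c'
  #4 SA[4]=0  'cgafbebegfc'
  #5 SA[5]=5  'ebegfc'
  #6 SA[6]=7  'egfc'
  #7 SA[7]=3  'fbebegfc'
  #8 SA[8]=9  'fc'
  #9 SA[9]=1  'gafbebegfc'
  #10 SA[10]=8  'gfc'

[2, 4, 6, 10, 0, 5, 7, 3, 9, 1, 8]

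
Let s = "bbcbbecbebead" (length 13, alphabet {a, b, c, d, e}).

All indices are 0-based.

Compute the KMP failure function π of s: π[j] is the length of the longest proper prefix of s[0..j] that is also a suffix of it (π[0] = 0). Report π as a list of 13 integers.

[0, 1, 0, 1, 2, 0, 0, 1, 0, 1, 0, 0, 0]

π[0] = 0
j=1 s[j]='b': π[1]=1 (border 'b')
j=2 s[j]='c': k: 1→0; π[2]=0 (border '')
j=3 s[j]='b': π[3]=1 (border 'b')
j=4 s[j]='b': π[4]=2 (border 'bb')
j=5 s[j]='e': k: 2→1→0; π[5]=0 (border '')
j=6 s[j]='c': π[6]=0 (border '')
j=7 s[j]='b': π[7]=1 (border 'b')
j=8 s[j]='e': k: 1→0; π[8]=0 (border '')
j=9 s[j]='b': π[9]=1 (border 'b')
j=10 s[j]='e': k: 1→0; π[10]=0 (border '')
j=11 s[j]='a': π[11]=0 (border '')
j=12 s[j]='d': π[12]=0 (border '')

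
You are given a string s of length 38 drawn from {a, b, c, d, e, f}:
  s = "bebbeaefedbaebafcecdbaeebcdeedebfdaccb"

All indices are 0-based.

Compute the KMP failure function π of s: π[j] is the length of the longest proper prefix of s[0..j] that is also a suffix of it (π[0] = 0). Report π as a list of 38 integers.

π[0] = 0
j=1 s[j]='e': π[1]=0 (border '')
j=2 s[j]='b': π[2]=1 (border 'b')
j=3 s[j]='b': k: 1→0; π[3]=1 (border 'b')
j=4 s[j]='e': π[4]=2 (border 'be')
j=5 s[j]='a': k: 2→0; π[5]=0 (border '')
j=6 s[j]='e': π[6]=0 (border '')
j=7 s[j]='f': π[7]=0 (border '')
j=8 s[j]='e': π[8]=0 (border '')
j=9 s[j]='d': π[9]=0 (border '')
j=10 s[j]='b': π[10]=1 (border 'b')
j=11 s[j]='a': k: 1→0; π[11]=0 (border '')
j=12 s[j]='e': π[12]=0 (border '')
j=13 s[j]='b': π[13]=1 (border 'b')
j=14 s[j]='a': k: 1→0; π[14]=0 (border '')
j=15 s[j]='f': π[15]=0 (border '')
j=16 s[j]='c': π[16]=0 (border '')
j=17 s[j]='e': π[17]=0 (border '')
j=18 s[j]='c': π[18]=0 (border '')
j=19 s[j]='d': π[19]=0 (border '')
j=20 s[j]='b': π[20]=1 (border 'b')
j=21 s[j]='a': k: 1→0; π[21]=0 (border '')
j=22 s[j]='e': π[22]=0 (border '')
j=23 s[j]='e': π[23]=0 (border '')
j=24 s[j]='b': π[24]=1 (border 'b')
j=25 s[j]='c': k: 1→0; π[25]=0 (border '')
j=26 s[j]='d': π[26]=0 (border '')
j=27 s[j]='e': π[27]=0 (border '')
j=28 s[j]='e': π[28]=0 (border '')
j=29 s[j]='d': π[29]=0 (border '')
j=30 s[j]='e': π[30]=0 (border '')
j=31 s[j]='b': π[31]=1 (border 'b')
j=32 s[j]='f': k: 1→0; π[32]=0 (border '')
j=33 s[j]='d': π[33]=0 (border '')
j=34 s[j]='a': π[34]=0 (border '')
j=35 s[j]='c': π[35]=0 (border '')
j=36 s[j]='c': π[36]=0 (border '')
j=37 s[j]='b': π[37]=1 (border 'b')

[0, 0, 1, 1, 2, 0, 0, 0, 0, 0, 1, 0, 0, 1, 0, 0, 0, 0, 0, 0, 1, 0, 0, 0, 1, 0, 0, 0, 0, 0, 0, 1, 0, 0, 0, 0, 0, 1]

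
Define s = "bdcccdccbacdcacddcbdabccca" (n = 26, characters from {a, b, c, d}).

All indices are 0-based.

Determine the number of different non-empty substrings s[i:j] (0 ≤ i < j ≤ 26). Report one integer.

312

rank→(start, suffix):
  0 → (25, 'a')
  1 → (20, 'abccca')
  2 → (9, 'acdcacddcbdabccca')
  3 → (13, 'acddcbdabccca')
  4 → (8, 'bacdcacddcbdabccca')
  5 → (21, 'bccca')
  6 → (18, 'bdabccca')
  7 → (0, 'bdcccdccbacdcacddcbdabccca')
  8 → (24, 'ca')
  9 → (12, 'cacddcbdabccca')
  10 → (7, 'cbacdcacddcbdabccca')
  11 → (17, 'cbdabccca')
  12 → (23, 'cca')
  13 → (6, 'ccbacdcacddcbdabccca')
  14 → (22, 'ccca')
  15 → (2, 'cccdccbacdcacddcbdabccca')
  16 → (3, 'ccdccbacdcacddcbdabccca')
  17 → (10, 'cdcacddcbdabccca')
  18 → (4, 'cdccbacdcacddcbdabccca')
  19 → (14, 'cddcbdabccca')
  20 → (19, 'dabccca')
  21 → (11, 'dcacddcbdabccca')
  22 → (16, 'dcbdabccca')
  23 → (5, 'dccbacdcacddcbdabccca')
  24 → (1, 'dcccdccbacdcacddcbdabccca')
  25 → (15, 'ddcbdabccca')

SA = [25, 20, 9, 13, 8, 21, 18, 0, 24, 12, 7, 17, 23, 6, 22, 2, 3, 10, 4, 14, 19, 11, 16, 5, 1, 15]
i: (SA[i-1],SA[i]) lcp shared
  1: (25,20) 1 'a'
  2: (20,9) 1 'a'
  3: (9,13) 3 'acd'
  4: (13,8) 0 ''
  5: (8,21) 1 'b'
  6: (21,18) 1 'b'
  7: (18,0) 2 'bd'
  8: (0,24) 0 ''
  9: (24,12) 2 'ca'
  10: (12,7) 1 'c'
  11: (7,17) 2 'cb'
  12: (17,23) 1 'c'
  13: (23,6) 2 'cc'
  14: (6,22) 2 'cc'
  15: (22,2) 3 'ccc'
  16: (2,3) 2 'cc'
  17: (3,10) 1 'c'
  18: (10,4) 3 'cdc'
  19: (4,14) 2 'cd'
  20: (14,19) 0 ''
  21: (19,11) 1 'd'
  22: (11,16) 2 'dc'
  23: (16,5) 2 'dc'
  24: (5,1) 3 'dcc'
  25: (1,15) 1 'd'

n(n+1)/2 = 26·27/2 = 351
Σ LCP = 0 + 1 + 1 + 3 + 0 + 1 + 1 + 2 + 0 + 2 + 1 + 2 + 1 + 2 + 2 + 3 + 2 + 1 + 3 + 2 + 0 + 1 + 2 + 2 + 3 + 1 = 39
distinct = 351 − 39 = 312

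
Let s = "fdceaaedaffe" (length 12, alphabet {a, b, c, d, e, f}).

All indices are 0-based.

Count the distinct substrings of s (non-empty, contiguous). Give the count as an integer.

rank→(start, suffix):
  0 → (4, 'aaedaffe')
  1 → (5, 'aedaffe')
  2 → (8, 'affe')
  3 → (2, 'ceaaedaffe')
  4 → (7, 'daffe')
  5 → (1, 'dceaaedaffe')
  6 → (11, 'e')
  7 → (3, 'eaaedaffe')
  8 → (6, 'edaffe')
  9 → (0, 'fdceaaedaffe')
  10 → (10, 'fe')
  11 → (9, 'ffe')

SA = [4, 5, 8, 2, 7, 1, 11, 3, 6, 0, 10, 9]
rank  pair      lcp
   1  s[4:],s[5:]  1  'a'
   2  s[5:],s[8:]  1  'a'
   3  s[8:],s[2:]  0  ''
   4  s[2:],s[7:]  0  ''
   5  s[7:],s[1:]  1  'd'
   6  s[1:],s[11:]  0  ''
   7  s[11:],s[3:]  1  'e'
   8  s[3:],s[6:]  1  'e'
   9  s[6:],s[0:]  0  ''
  10  s[0:],s[10:]  1  'f'
  11  s[10:],s[9:]  1  'f'

n(n+1)/2 = 12·13/2 = 78
Σ LCP = 0 + 1 + 1 + 0 + 0 + 1 + 0 + 1 + 1 + 0 + 1 + 1 = 7
distinct = 78 − 7 = 71

71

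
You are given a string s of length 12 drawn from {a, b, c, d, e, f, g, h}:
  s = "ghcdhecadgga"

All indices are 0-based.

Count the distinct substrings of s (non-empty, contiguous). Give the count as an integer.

72

rank→(start, suffix):
  0 → (11, 'a')
  1 → (7, 'adgga')
  2 → (6, 'cadgga')
  3 → (2, 'cdhecadgga')
  4 → (8, 'dgga')
  5 → (3, 'dhecadgga')
  6 → (5, 'ecadgga')
  7 → (10, 'ga')
  8 → (9, 'gga')
  9 → (0, 'ghcdhecadgga')
  10 → (1, 'hcdhecadgga')
  11 → (4, 'hecadgga')

SA = [11, 7, 6, 2, 8, 3, 5, 10, 9, 0, 1, 4]
[i] adj suffixes → lcp
  [1] 11/7 → 1 ('a')
  [2] 7/6 → 0 ('')
  [3] 6/2 → 1 ('c')
  [4] 2/8 → 0 ('')
  [5] 8/3 → 1 ('d')
  [6] 3/5 → 0 ('')
  [7] 5/10 → 0 ('')
  [8] 10/9 → 1 ('g')
  [9] 9/0 → 1 ('g')
  [10] 0/1 → 0 ('')
  [11] 1/4 → 1 ('h')

n(n+1)/2 = 12·13/2 = 78
Σ LCP = 0 + 1 + 0 + 1 + 0 + 1 + 0 + 0 + 1 + 1 + 0 + 1 = 6
distinct = 78 − 6 = 72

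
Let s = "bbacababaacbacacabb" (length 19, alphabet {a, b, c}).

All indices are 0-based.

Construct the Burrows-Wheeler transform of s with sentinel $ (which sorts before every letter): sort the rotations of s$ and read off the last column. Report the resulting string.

bbbccbcbabaabca$aaaa

rank  rotation              last
    0  $bbacababaacbacacabb  b
    1  aacbacacabb$bbacabab  b
    2  abaacbacacabb$bbacab  b
    3  ababaacbacacabb$bbac  c
    4  abb$bbacababaacbacac  c
    5  acababaacbacacabb$bb  b
    6  acabb$bbacababaacbac  c
    7  acacabb$bbacababaacb  b
    8  acbacacabb$bbacababa  a
    9  b$bbacababaacbacacab  b
   10  baacbacacabb$bbacaba  a
   11  babaacbacacabb$bbaca  a
   12  bacababaacbacacabb$b  b
   13  bacacabb$bbacababaac  c
   14  bb$bbacababaacbacaca  a
   15  bbacababaacbacacabb$  $
   16  cababaacbacacabb$bba  a
   17  cabb$bbacababaacbaca  a
   18  cacabb$bbacababaacba  a
   19  cbacacabb$bbacababaa  a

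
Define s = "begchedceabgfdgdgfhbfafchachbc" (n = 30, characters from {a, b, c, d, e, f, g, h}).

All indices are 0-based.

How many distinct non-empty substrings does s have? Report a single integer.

438

sorted suffixes:
  #0 SA[0]=9  'abgfdgdgfhbfafchachbc'
  #1 SA[1]=25  'achbc'
  #2 SA[2]=21  'afchachbc'
  #3 SA[3]=28  'bc'
  #4 SA[4]=0  'begchedceabgfdgdgfhbfafchachbc'
  #5 SA[5]=19  'bfafchachbc'
  #6 SA[6]=10  'bgfdgdgfhbfafchachbc'
  #7 SA[7]=29  'c'
  #8 SA[8]=7  'ceabgfdgdgfhbfafchachbc'
  #9 SA[9]=23  'chachbc'
  #10 SA[10]=26  'chbc'
  #11 SA[11]=3  'chedceabgfdgdgfhbfafchachbc'
  #12 SA[12]=6  'dceabgfdgdgfhbfafchachbc'
  #13 SA[13]=13  'dgdgfhbfafchachbc'
  #14 SA[14]=15  'dgfhbfafchachbc'
  #15 SA[15]=8  'eabgfdgdgfhbfafchachbc'
  #16 SA[16]=5  'edceabgfdgdgfhbfafchachbc'
  #17 SA[17]=1  'egchedceabgfdgdgfhbfafchachbc'
  #18 SA[18]=20  'fafchachbc'
  #19 SA[19]=22  'fchachbc'
  #20 SA[20]=12  'fdgdgfhbfafchachbc'
  #21 SA[21]=17  'fhbfafchachbc'
  #22 SA[22]=2  'gchedceabgfdgdgfhbfafchachbc'
  #23 SA[23]=14  'gdgfhbfafchachbc'
  #24 SA[24]=11  'gfdgdgfhbfafchachbc'
  #25 SA[25]=16  'gfhbfafchachbc'
  #26 SA[26]=24  'hachbc'
  #27 SA[27]=27  'hbc'
  #28 SA[28]=18  'hbfafchachbc'
  #29 SA[29]=4  'hedceabgfdgdgfhbfafchachbc'

SA = [9, 25, 21, 28, 0, 19, 10, 29, 7, 23, 26, 3, 6, 13, 15, 8, 5, 1, 20, 22, 12, 17, 2, 14, 11, 16, 24, 27, 18, 4]
rank  pair      lcp
   1  s[9:],s[25:]  1  'a'
   2  s[25:],s[21:]  1  'a'
   3  s[21:],s[28:]  0  ''
   4  s[28:],s[0:]  1  'b'
   5  s[0:],s[19:]  1  'b'
   6  s[19:],s[10:]  1  'b'
   7  s[10:],s[29:]  0  ''
   8  s[29:],s[7:]  1  'c'
   9  s[7:],s[23:]  1  'c'
  10  s[23:],s[26:]  2  'ch'
  11  s[26:],s[3:]  2  'ch'
  12  s[3:],s[6:]  0  ''
  13  s[6:],s[13:]  1  'd'
  14  s[13:],s[15:]  2  'dg'
  15  s[15:],s[8:]  0  ''
  16  s[8:],s[5:]  1  'e'
  17  s[5:],s[1:]  1  'e'
  18  s[1:],s[20:]  0  ''
  19  s[20:],s[22:]  1  'f'
  20  s[22:],s[12:]  1  'f'
  21  s[12:],s[17:]  1  'f'
  22  s[17:],s[2:]  0  ''
  23  s[2:],s[14:]  1  'g'
  24  s[14:],s[11:]  1  'g'
  25  s[11:],s[16:]  2  'gf'
  26  s[16:],s[24:]  0  ''
  27  s[24:],s[27:]  1  'h'
  28  s[27:],s[18:]  2  'hb'
  29  s[18:],s[4:]  1  'h'

n(n+1)/2 = 30·31/2 = 465
Σ LCP = 0 + 1 + 1 + 0 + 1 + 1 + 1 + 0 + 1 + 1 + 2 + 2 + 0 + 1 + 2 + 0 + 1 + 1 + 0 + 1 + 1 + 1 + 0 + 1 + 1 + 2 + 0 + 1 + 2 + 1 = 27
distinct = 465 − 27 = 438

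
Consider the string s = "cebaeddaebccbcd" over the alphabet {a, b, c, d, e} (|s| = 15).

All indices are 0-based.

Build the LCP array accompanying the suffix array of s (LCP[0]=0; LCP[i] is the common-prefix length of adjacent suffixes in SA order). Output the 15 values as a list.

[0, 2, 0, 1, 2, 0, 1, 1, 1, 0, 1, 1, 0, 2, 1]

rank→(start, suffix):
  0 → (7, 'aebccbcd')
  1 → (3, 'aeddaebccbcd')
  2 → (2, 'baeddaebccbcd')
  3 → (9, 'bccbcd')
  4 → (12, 'bcd')
  5 → (11, 'cbcd')
  6 → (10, 'ccbcd')
  7 → (13, 'cd')
  8 → (0, 'cebaeddaebccbcd')
  9 → (14, 'd')
  10 → (6, 'daebccbcd')
  11 → (5, 'ddaebccbcd')
  12 → (1, 'ebaeddaebccbcd')
  13 → (8, 'ebccbcd')
  14 → (4, 'eddaebccbcd')

SA = [7, 3, 2, 9, 12, 11, 10, 13, 0, 14, 6, 5, 1, 8, 4]
rank  pair      lcp
   1  s[7:],s[3:]  2  'ae'
   2  s[3:],s[2:]  0  ''
   3  s[2:],s[9:]  1  'b'
   4  s[9:],s[12:]  2  'bc'
   5  s[12:],s[11:]  0  ''
   6  s[11:],s[10:]  1  'c'
   7  s[10:],s[13:]  1  'c'
   8  s[13:],s[0:]  1  'c'
   9  s[0:],s[14:]  0  ''
  10  s[14:],s[6:]  1  'd'
  11  s[6:],s[5:]  1  'd'
  12  s[5:],s[1:]  0  ''
  13  s[1:],s[8:]  2  'eb'
  14  s[8:],s[4:]  1  'e'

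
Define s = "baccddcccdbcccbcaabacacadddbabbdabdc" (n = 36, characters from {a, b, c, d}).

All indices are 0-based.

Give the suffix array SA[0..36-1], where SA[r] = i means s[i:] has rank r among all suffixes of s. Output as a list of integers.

rank→(start, suffix):
  0 → (16, 'aabacacadddbabbdabdc')
  1 → (17, 'abacacadddbabbdabdc')
  2 → (28, 'abbdabdc')
  3 → (32, 'abdc')
  4 → (19, 'acacadddbabbdabdc')
  5 → (21, 'acadddbabbdabdc')
  6 → (1, 'accddcccdbcccbcaabacacadddbabbdabdc')
  7 → (23, 'adddbabbdabdc')
  8 → (27, 'babbdabdc')
  9 → (18, 'bacacadddbabbdabdc')
  10 → (0, 'baccddcccdbcccbcaabacacadddbabbdabdc')
  11 → (29, 'bbdabdc')
  12 → (14, 'bcaabacacadddbabbdabdc')
  13 → (10, 'bcccbcaabacacadddbabbdabdc')
  14 → (30, 'bdabdc')
  15 → (33, 'bdc')
  16 → (35, 'c')
  17 → (15, 'caabacacadddbabbdabdc')
  18 → (20, 'cacadddbabbdabdc')
  19 → (22, 'cadddbabbdabdc')
  20 → (13, 'cbcaabacacadddbabbdabdc')
  21 → (12, 'ccbcaabacacadddbabbdabdc')
  22 → (11, 'cccbcaabacacadddbabbdabdc')
  23 → (6, 'cccdbcccbcaabacacadddbabbdabdc')
  24 → (7, 'ccdbcccbcaabacacadddbabbdabdc')
  25 → (2, 'ccddcccdbcccbcaabacacadddbabbdabdc')
  26 → (8, 'cdbcccbcaabacacadddbabbdabdc')
  27 → (3, 'cddcccdbcccbcaabacacadddbabbdabdc')
  28 → (31, 'dabdc')
  29 → (26, 'dbabbdabdc')
  30 → (9, 'dbcccbcaabacacadddbabbdabdc')
  31 → (34, 'dc')
  32 → (5, 'dcccdbcccbcaabacacadddbabbdabdc')
  33 → (25, 'ddbabbdabdc')
  34 → (4, 'ddcccdbcccbcaabacacadddbabbdabdc')
  35 → (24, 'dddbabbdabdc')

[16, 17, 28, 32, 19, 21, 1, 23, 27, 18, 0, 29, 14, 10, 30, 33, 35, 15, 20, 22, 13, 12, 11, 6, 7, 2, 8, 3, 31, 26, 9, 34, 5, 25, 4, 24]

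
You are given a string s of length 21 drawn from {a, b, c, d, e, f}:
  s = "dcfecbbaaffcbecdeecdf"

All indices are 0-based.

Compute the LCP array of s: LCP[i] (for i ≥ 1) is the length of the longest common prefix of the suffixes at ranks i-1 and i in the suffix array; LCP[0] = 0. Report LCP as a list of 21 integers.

[0, 1, 0, 1, 1, 0, 2, 1, 2, 1, 0, 1, 1, 0, 2, 3, 1, 0, 1, 1, 1]

rank→(start, suffix):
  0 → (7, 'aaffcbecdeecdf')
  1 → (8, 'affcbecdeecdf')
  2 → (6, 'baaffcbecdeecdf')
  3 → (5, 'bbaaffcbecdeecdf')
  4 → (12, 'becdeecdf')
  5 → (4, 'cbbaaffcbecdeecdf')
  6 → (11, 'cbecdeecdf')
  7 → (14, 'cdeecdf')
  8 → (18, 'cdf')
  9 → (1, 'cfecbbaaffcbecdeecdf')
  10 → (0, 'dcfecbbaaffcbecdeecdf')
  11 → (15, 'deecdf')
  12 → (19, 'df')
  13 → (3, 'ecbbaaffcbecdeecdf')
  14 → (13, 'ecdeecdf')
  15 → (17, 'ecdf')
  16 → (16, 'eecdf')
  17 → (20, 'f')
  18 → (10, 'fcbecdeecdf')
  19 → (2, 'fecbbaaffcbecdeecdf')
  20 → (9, 'ffcbecdeecdf')

SA = [7, 8, 6, 5, 12, 4, 11, 14, 18, 1, 0, 15, 19, 3, 13, 17, 16, 20, 10, 2, 9]
rank  pair      lcp
   1  s[7:],s[8:]  1  'a'
   2  s[8:],s[6:]  0  ''
   3  s[6:],s[5:]  1  'b'
   4  s[5:],s[12:]  1  'b'
   5  s[12:],s[4:]  0  ''
   6  s[4:],s[11:]  2  'cb'
   7  s[11:],s[14:]  1  'c'
   8  s[14:],s[18:]  2  'cd'
   9  s[18:],s[1:]  1  'c'
  10  s[1:],s[0:]  0  ''
  11  s[0:],s[15:]  1  'd'
  12  s[15:],s[19:]  1  'd'
  13  s[19:],s[3:]  0  ''
  14  s[3:],s[13:]  2  'ec'
  15  s[13:],s[17:]  3  'ecd'
  16  s[17:],s[16:]  1  'e'
  17  s[16:],s[20:]  0  ''
  18  s[20:],s[10:]  1  'f'
  19  s[10:],s[2:]  1  'f'
  20  s[2:],s[9:]  1  'f'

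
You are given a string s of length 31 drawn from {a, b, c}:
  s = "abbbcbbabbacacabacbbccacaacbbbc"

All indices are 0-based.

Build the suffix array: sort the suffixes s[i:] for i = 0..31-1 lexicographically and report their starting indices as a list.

sorted suffixes:
  #0 SA[0]=24  'aacbbbc'
  #1 SA[1]=14  'abacbbccacaacbbbc'
  #2 SA[2]=7  'abbacacabacbbccacaacbbbc'
  #3 SA[3]=0  'abbbcbbabbacacabacbbccacaacbbbc'
  #4 SA[4]=22  'acaacbbbc'
  #5 SA[5]=12  'acabacbbccacaacbbbc'
  #6 SA[6]=10  'acacabacbbccacaacbbbc'
  #7 SA[7]=25  'acbbbc'
  #8 SA[8]=16  'acbbccacaacbbbc'
  #9 SA[9]=6  'babbacacabacbbccacaacbbbc'
  #10 SA[10]=9  'bacacabacbbccacaacbbbc'
  #11 SA[11]=15  'bacbbccacaacbbbc'
  #12 SA[12]=5  'bbabbacacabacbbccacaacbbbc'
  #13 SA[13]=8  'bbacacabacbbccacaacbbbc'
  #14 SA[14]=27  'bbbc'
  #15 SA[15]=1  'bbbcbbabbacacabacbbccacaacbbbc'
  #16 SA[16]=28  'bbc'
  #17 SA[17]=2  'bbcbbabbacacabacbbccacaacbbbc'
  #18 SA[18]=18  'bbccacaacbbbc'
  #19 SA[19]=29  'bc'
  #20 SA[20]=3  'bcbbabbacacabacbbccacaacbbbc'
  #21 SA[21]=19  'bccacaacbbbc'
  #22 SA[22]=30  'c'
  #23 SA[23]=23  'caacbbbc'
  #24 SA[24]=13  'cabacbbccacaacbbbc'
  #25 SA[25]=21  'cacaacbbbc'
  #26 SA[26]=11  'cacabacbbccacaacbbbc'
  #27 SA[27]=4  'cbbabbacacabacbbccacaacbbbc'
  #28 SA[28]=26  'cbbbc'
  #29 SA[29]=17  'cbbccacaacbbbc'
  #30 SA[30]=20  'ccacaacbbbc'

[24, 14, 7, 0, 22, 12, 10, 25, 16, 6, 9, 15, 5, 8, 27, 1, 28, 2, 18, 29, 3, 19, 30, 23, 13, 21, 11, 4, 26, 17, 20]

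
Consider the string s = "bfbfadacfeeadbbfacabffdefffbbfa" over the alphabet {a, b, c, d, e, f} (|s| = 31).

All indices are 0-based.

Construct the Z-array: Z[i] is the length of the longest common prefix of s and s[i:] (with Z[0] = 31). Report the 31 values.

[31, 0, 2, 0, 0, 0, 0, 0, 0, 0, 0, 0, 0, 1, 2, 0, 0, 0, 0, 2, 0, 0, 0, 0, 0, 0, 0, 1, 2, 0, 0]

Z[0]=31
i=1: fresh scan; Z[1]=0
i=2: fresh scan; Z[2]=2 extend→box=[2,4)
i=3: min(r-i=1, Z[1]=0)=0; Z[3]=0
i=4: fresh scan; Z[4]=0
i=5: fresh scan; Z[5]=0
i=6: fresh scan; Z[6]=0
i=7: fresh scan; Z[7]=0
i=8: fresh scan; Z[8]=0
i=9: fresh scan; Z[9]=0
i=10: fresh scan; Z[10]=0
i=11: fresh scan; Z[11]=0
i=12: fresh scan; Z[12]=0
i=13: fresh scan; Z[13]=1 extend→box=[13,14)
i=14: fresh scan; Z[14]=2 extend→box=[14,16)
i=15: min(r-i=1, Z[1]=0)=0; Z[15]=0
i=16: fresh scan; Z[16]=0
i=17: fresh scan; Z[17]=0
i=18: fresh scan; Z[18]=0
i=19: fresh scan; Z[19]=2 extend→box=[19,21)
i=20: min(r-i=1, Z[1]=0)=0; Z[20]=0
i=21: fresh scan; Z[21]=0
i=22: fresh scan; Z[22]=0
i=23: fresh scan; Z[23]=0
i=24: fresh scan; Z[24]=0
i=25: fresh scan; Z[25]=0
i=26: fresh scan; Z[26]=0
i=27: fresh scan; Z[27]=1 extend→box=[27,28)
i=28: fresh scan; Z[28]=2 extend→box=[28,30)
i=29: min(r-i=1, Z[1]=0)=0; Z[29]=0
i=30: fresh scan; Z[30]=0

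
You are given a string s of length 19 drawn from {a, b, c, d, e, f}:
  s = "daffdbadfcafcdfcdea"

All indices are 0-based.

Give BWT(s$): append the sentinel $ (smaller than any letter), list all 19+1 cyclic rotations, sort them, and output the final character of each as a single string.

aebcddfff$fcacdddafa

rank  rotation              last
    0  $daffdbadfcafcdfcdea  a
    1  a$daffdbadfcafcdfcde  e
    2  adfcafcdfcdea$daffdb  b
    3  afcdfcdea$daffdbadfc  c
    4  affdbadfcafcdfcdea$d  d
    5  badfcafcdfcdea$daffd  d
    6  cafcdfcdea$daffdbadf  f
    7  cdea$daffdbadfcafcdf  f
    8  cdfcdea$daffdbadfcaf  f
    9  daffdbadfcafcdfcdea$  $
   10  dbadfcafcdfcdea$daff  f
   11  dea$daffdbadfcafcdfc  c
   12  dfcafcdfcdea$daffdba  a
   13  dfcdea$daffdbadfcafc  c
   14  ea$daffdbadfcafcdfcd  d
   15  fcafcdfcdea$daffdbad  d
   16  fcdea$daffdbadfcafcd  d
   17  fcdfcdea$daffdbadfca  a
   18  fdbadfcafcdfcdea$daf  f
   19  ffdbadfcafcdfcdea$da  a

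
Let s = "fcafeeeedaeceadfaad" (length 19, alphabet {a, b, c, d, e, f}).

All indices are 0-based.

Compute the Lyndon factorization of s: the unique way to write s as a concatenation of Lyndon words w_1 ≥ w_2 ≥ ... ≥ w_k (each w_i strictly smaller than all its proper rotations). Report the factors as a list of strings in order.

["f", "c", "afeeeed", "aece", "adf", "aad"]

emit factor 1: 'f' (i=0, period=1)
emit factor 2: 'c' (i=1, period=1)
emit factor 3: 'afeeeed' (i=2, period=7)
emit factor 4: 'aece' (i=9, period=4)
emit factor 5: 'adf' (i=13, period=3)
emit factor 6: 'aad' (i=16, period=3)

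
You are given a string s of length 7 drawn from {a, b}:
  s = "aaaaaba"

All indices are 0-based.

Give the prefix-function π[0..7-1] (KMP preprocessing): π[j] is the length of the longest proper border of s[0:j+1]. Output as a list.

[0, 1, 2, 3, 4, 0, 1]

π[0] = 0
j=1 s[j]='a': π[1]=1 (border 'a')
j=2 s[j]='a': π[2]=2 (border 'aa')
j=3 s[j]='a': π[3]=3 (border 'aaa')
j=4 s[j]='a': π[4]=4 (border 'aaaa')
j=5 s[j]='b': k: 4→3→2→1→0; π[5]=0 (border '')
j=6 s[j]='a': π[6]=1 (border 'a')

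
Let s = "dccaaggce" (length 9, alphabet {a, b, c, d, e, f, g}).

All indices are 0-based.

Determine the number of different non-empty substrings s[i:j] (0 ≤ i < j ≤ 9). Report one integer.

41

sorted suffixes:
  #0 SA[0]=3  'aaggce'
  #1 SA[1]=4  'aggce'
  #2 SA[2]=2  'caaggce'
  #3 SA[3]=1  'ccaaggce'
  #4 SA[4]=7  'ce'
  #5 SA[5]=0  'dccaaggce'
  #6 SA[6]=8  'e'
  #7 SA[7]=6  'gce'
  #8 SA[8]=5  'ggce'

SA = [3, 4, 2, 1, 7, 0, 8, 6, 5]
i: (SA[i-1],SA[i]) lcp shared
  1: (3,4) 1 'a'
  2: (4,2) 0 ''
  3: (2,1) 1 'c'
  4: (1,7) 1 'c'
  5: (7,0) 0 ''
  6: (0,8) 0 ''
  7: (8,6) 0 ''
  8: (6,5) 1 'g'

n(n+1)/2 = 9·10/2 = 45
Σ LCP = 0 + 1 + 0 + 1 + 1 + 0 + 0 + 0 + 1 = 4
distinct = 45 − 4 = 41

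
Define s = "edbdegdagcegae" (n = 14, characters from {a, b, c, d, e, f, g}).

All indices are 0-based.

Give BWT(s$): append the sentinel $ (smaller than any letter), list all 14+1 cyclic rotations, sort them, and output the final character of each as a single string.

egddggeba$cdeae

rank  rotation         last
    0  $edbdegdagcegae  e
    1  ae$edbdegdagceg  g
    2  agcegae$edbdegd  d
    3  bdegdagcegae$ed  d
    4  cegae$edbdegdag  g
    5  dagcegae$edbdeg  g
    6  dbdegdagcegae$e  e
    7  degdagcegae$edb  b
    8  e$edbdegdagcega  a
    9  edbdegdagcegae$  $
   10  egae$edbdegdagc  c
   11  egdagcegae$edbd  d
   12  gae$edbdegdagce  e
   13  gcegae$edbdegda  a
   14  gdagcegae$edbde  e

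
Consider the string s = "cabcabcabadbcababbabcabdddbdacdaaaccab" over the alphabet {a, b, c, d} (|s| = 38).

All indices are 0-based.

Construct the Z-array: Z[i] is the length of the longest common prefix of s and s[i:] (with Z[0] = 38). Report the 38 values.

Z[0]=38
i=1: fresh scan; Z[1]=0
i=2: fresh scan; Z[2]=0
i=3: fresh scan; Z[3]=6 scan→box=[3,9)
i=4: min(r-i=5, Z[1]=0)=0; Z[4]=0
i=5: min(r-i=4, Z[2]=0)=0; Z[5]=0
i=6: min(r-i=3, Z[3]=6)=3; Z[6]=3
i=7: min(r-i=2, Z[4]=0)=0; Z[7]=0
i=8: min(r-i=1, Z[5]=0)=0; Z[8]=0
i=9: fresh scan; Z[9]=0
i=10: fresh scan; Z[10]=0
i=11: fresh scan; Z[11]=0
i=12: fresh scan; Z[12]=3 scan→box=[12,15)
i=13: min(r-i=2, Z[1]=0)=0; Z[13]=0
i=14: min(r-i=1, Z[2]=0)=0; Z[14]=0
i=15: fresh scan; Z[15]=0
i=16: fresh scan; Z[16]=0
i=17: fresh scan; Z[17]=0
i=18: fresh scan; Z[18]=0
i=19: fresh scan; Z[19]=0
i=20: fresh scan; Z[20]=3 scan→box=[20,23)
i=21: min(r-i=2, Z[1]=0)=0; Z[21]=0
i=22: min(r-i=1, Z[2]=0)=0; Z[22]=0
i=23: fresh scan; Z[23]=0
i=24: fresh scan; Z[24]=0
i=25: fresh scan; Z[25]=0
i=26: fresh scan; Z[26]=0
i=27: fresh scan; Z[27]=0
i=28: fresh scan; Z[28]=0
i=29: fresh scan; Z[29]=1 scan→box=[29,30)
i=30: fresh scan; Z[30]=0
i=31: fresh scan; Z[31]=0
i=32: fresh scan; Z[32]=0
i=33: fresh scan; Z[33]=0
i=34: fresh scan; Z[34]=1 scan→box=[34,35)
i=35: fresh scan; Z[35]=3 scan→box=[35,38)
i=36: min(r-i=2, Z[1]=0)=0; Z[36]=0
i=37: min(r-i=1, Z[2]=0)=0; Z[37]=0

[38, 0, 0, 6, 0, 0, 3, 0, 0, 0, 0, 0, 3, 0, 0, 0, 0, 0, 0, 0, 3, 0, 0, 0, 0, 0, 0, 0, 0, 1, 0, 0, 0, 0, 1, 3, 0, 0]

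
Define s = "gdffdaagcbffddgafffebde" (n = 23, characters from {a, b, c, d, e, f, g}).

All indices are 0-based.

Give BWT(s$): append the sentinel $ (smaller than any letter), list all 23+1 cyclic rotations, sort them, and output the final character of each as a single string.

edgaecgffbgddffffdbfada$

rank  rotation                  last
    0  $gdffdaagcbffddgafffebde  e
    1  aagcbffddgafffebde$gdffd  d
    2  afffebde$gdffdaagcbffddg  g
    3  agcbffddgafffebde$gdffda  a
    4  bde$gdffdaagcbffddgafffe  e
    5  bffddgafffebde$gdffdaagc  c
    6  cbffddgafffebde$gdffdaag  g
    7  daagcbffddgafffebde$gdff  f
    8  ddgafffebde$gdffdaagcbff  f
    9  de$gdffdaagcbffddgafffeb  b
   10  dffdaagcbffddgafffebde$g  g
   11  dgafffebde$gdffdaagcbffd  d
   12  e$gdffdaagcbffddgafffebd  d
   13  ebde$gdffdaagcbffddgafff  f
   14  fdaagcbffddgafffebde$gdf  f
   15  fddgafffebde$gdffdaagcbf  f
   16  febde$gdffdaagcbffddgaff  f
   17  ffdaagcbffddgafffebde$gd  d
   18  ffddgafffebde$gdffdaagcb  b
   19  ffebde$gdffdaagcbffddgaf  f
   20  fffebde$gdffdaagcbffddga  a
   21  gafffebde$gdffdaagcbffdd  d
   22  gcbffddgafffebde$gdffdaa  a
   23  gdffdaagcbffddgafffebde$  $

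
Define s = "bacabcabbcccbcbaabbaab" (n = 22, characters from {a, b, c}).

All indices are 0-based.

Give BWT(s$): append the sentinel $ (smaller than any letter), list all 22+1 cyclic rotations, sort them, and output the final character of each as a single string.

bbbaaccbabc$aaacbbabccb

rank  rotation                 last
    0  $bacabcabbcccbcbaabbaab  b
    1  aab$bacabcabbcccbcbaabb  b
    2  aabbaab$bacabcabbcccbcb  b
    3  ab$bacabcabbcccbcbaabba  a
    4  abbaab$bacabcabbcccbcba  a
    5  abbcccbcbaabbaab$bacabc  c
    6  abcabbcccbcbaabbaab$bac  c
    7  acabcabbcccbcbaabbaab$b  b
    8  b$bacabcabbcccbcbaabbaa  a
    9  baab$bacabcabbcccbcbaab  b
   10  baabbaab$bacabcabbcccbc  c
   11  bacabcabbcccbcbaabbaab$  $
   12  bbaab$bacabcabbcccbcbaa  a
   13  bbcccbcbaabbaab$bacabca  a
   14  bcabbcccbcbaabbaab$baca  a
   15  bcbaabbaab$bacabcabbccc  c
   16  bcccbcbaabbaab$bacabcab  b
   17  cabbcccbcbaabbaab$bacab  b
   18  cabcabbcccbcbaabbaab$ba  a
   19  cbaabbaab$bacabcabbcccb  b
   20  cbcbaabbaab$bacabcabbcc  c
   21  ccbcbaabbaab$bacabcabbc  c
   22  cccbcbaabbaab$bacabcabb  b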